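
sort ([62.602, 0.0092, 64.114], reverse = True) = [64.114, 62.602, 0.0092]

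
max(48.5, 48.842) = 48.842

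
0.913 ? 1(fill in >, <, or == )<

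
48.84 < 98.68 True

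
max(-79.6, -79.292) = -79.292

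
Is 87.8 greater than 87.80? No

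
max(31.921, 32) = 32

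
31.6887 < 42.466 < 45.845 True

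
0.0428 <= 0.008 False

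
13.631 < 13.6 False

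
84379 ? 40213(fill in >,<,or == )>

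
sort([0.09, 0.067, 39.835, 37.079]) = [0.067, 0.09, 37.079, 39.835]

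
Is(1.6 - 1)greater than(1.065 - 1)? Yes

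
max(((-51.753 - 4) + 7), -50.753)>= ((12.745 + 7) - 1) False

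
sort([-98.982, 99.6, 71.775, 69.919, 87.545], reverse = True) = [99.6, 87.545, 71.775, 69.919, -98.982]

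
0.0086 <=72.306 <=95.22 True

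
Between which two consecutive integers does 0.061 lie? 0 and 1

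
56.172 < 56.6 True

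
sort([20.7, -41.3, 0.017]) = [-41.3, 0.017, 20.7]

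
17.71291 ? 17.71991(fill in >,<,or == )<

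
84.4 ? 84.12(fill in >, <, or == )>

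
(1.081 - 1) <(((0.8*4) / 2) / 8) True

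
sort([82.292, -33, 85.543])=[-33, 82.292, 85.543]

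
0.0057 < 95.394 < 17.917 False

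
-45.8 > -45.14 False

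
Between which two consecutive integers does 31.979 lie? 31 and 32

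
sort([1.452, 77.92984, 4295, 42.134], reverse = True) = [4295, 77.92984, 42.134, 1.452]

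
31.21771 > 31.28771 False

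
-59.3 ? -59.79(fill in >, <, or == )>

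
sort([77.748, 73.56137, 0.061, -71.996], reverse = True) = [77.748, 73.56137, 0.061, -71.996]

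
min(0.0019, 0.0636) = 0.0019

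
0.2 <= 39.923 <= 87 True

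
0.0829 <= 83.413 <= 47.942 False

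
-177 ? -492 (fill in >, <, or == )>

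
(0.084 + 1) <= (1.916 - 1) False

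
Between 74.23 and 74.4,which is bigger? 74.4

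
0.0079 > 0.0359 False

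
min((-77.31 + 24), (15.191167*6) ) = -53.31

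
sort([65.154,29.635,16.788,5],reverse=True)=[65.154,29.635,16.788,5]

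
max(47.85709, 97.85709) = 97.85709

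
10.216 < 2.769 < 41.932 False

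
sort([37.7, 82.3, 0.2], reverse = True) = [82.3, 37.7, 0.2]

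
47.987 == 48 False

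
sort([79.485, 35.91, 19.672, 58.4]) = [19.672, 35.91, 58.4, 79.485]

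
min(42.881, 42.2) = 42.2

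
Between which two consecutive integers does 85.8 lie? 85 and 86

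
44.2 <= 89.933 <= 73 False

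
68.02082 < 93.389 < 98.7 True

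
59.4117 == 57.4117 False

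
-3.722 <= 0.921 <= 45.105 True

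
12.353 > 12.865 False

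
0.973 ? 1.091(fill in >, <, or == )<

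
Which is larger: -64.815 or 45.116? 45.116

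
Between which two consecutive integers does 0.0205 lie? 0 and 1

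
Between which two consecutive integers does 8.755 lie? 8 and 9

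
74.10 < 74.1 False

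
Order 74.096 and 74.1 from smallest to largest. 74.096, 74.1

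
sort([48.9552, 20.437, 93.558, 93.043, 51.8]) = [20.437, 48.9552, 51.8, 93.043, 93.558]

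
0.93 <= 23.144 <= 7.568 False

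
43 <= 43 True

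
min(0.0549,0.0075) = 0.0075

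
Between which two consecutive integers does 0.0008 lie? 0 and 1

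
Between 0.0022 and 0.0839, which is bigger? 0.0839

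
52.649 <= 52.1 False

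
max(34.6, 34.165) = 34.6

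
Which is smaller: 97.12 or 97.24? 97.12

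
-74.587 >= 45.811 False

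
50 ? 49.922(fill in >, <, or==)>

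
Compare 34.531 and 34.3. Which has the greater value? 34.531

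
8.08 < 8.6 True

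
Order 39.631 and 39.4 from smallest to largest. 39.4, 39.631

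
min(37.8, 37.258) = 37.258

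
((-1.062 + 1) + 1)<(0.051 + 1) True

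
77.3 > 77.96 False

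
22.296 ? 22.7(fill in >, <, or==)<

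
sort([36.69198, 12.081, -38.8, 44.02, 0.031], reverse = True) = [44.02, 36.69198, 12.081, 0.031, -38.8]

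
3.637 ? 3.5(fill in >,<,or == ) >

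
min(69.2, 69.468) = 69.2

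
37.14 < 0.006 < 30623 False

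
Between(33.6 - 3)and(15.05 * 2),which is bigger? (33.6 - 3)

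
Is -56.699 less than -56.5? Yes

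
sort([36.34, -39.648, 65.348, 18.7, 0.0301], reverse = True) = [65.348, 36.34, 18.7, 0.0301, -39.648]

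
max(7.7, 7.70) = 7.70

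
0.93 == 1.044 False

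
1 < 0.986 False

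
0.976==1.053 False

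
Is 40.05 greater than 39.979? Yes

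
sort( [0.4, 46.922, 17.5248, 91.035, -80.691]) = [-80.691, 0.4, 17.5248, 46.922, 91.035]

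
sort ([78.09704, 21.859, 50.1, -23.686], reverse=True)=[78.09704, 50.1, 21.859, -23.686]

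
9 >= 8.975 True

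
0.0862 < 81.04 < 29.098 False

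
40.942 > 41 False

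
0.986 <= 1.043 True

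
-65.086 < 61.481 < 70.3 True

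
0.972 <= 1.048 True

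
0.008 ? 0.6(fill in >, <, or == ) <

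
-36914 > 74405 False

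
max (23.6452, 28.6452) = 28.6452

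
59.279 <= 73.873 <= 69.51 False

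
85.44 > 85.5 False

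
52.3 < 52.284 False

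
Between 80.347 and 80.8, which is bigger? 80.8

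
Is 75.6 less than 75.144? No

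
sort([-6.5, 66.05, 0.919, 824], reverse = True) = [824, 66.05, 0.919, -6.5]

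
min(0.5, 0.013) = 0.013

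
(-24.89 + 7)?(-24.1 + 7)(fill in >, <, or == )<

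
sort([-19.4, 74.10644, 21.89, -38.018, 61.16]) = [-38.018, -19.4, 21.89, 61.16, 74.10644]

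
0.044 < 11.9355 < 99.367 True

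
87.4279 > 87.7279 False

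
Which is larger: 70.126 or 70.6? 70.6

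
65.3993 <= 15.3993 False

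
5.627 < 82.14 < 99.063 True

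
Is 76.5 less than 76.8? Yes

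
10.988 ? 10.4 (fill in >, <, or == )>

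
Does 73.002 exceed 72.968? Yes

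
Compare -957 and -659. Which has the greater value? -659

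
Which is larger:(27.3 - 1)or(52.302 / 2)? (27.3 - 1)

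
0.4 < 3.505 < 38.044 True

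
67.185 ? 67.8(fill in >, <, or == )<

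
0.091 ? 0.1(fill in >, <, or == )<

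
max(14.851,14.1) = 14.851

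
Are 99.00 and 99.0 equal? Yes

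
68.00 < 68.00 False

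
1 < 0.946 False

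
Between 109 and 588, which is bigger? 588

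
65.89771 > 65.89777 False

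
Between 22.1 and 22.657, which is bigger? 22.657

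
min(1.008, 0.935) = 0.935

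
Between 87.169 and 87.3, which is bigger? 87.3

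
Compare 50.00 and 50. They are equal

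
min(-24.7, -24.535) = -24.7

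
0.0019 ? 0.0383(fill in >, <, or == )<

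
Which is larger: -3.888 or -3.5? -3.5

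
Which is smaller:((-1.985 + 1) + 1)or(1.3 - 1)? ((-1.985 + 1) + 1)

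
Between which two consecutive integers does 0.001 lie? 0 and 1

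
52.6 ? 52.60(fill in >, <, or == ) ==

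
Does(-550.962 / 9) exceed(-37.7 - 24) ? Yes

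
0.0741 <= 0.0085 False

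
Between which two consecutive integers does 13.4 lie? 13 and 14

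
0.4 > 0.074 True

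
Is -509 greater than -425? No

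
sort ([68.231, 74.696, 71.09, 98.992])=[68.231, 71.09, 74.696, 98.992]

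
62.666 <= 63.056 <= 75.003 True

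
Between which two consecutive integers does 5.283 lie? 5 and 6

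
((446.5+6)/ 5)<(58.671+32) True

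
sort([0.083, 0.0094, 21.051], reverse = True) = [21.051, 0.083, 0.0094]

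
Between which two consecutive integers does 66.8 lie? 66 and 67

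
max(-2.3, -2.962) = -2.3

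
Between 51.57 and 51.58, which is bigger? 51.58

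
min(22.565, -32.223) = -32.223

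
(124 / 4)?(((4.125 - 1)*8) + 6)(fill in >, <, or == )==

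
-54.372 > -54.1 False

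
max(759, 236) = 759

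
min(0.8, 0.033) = 0.033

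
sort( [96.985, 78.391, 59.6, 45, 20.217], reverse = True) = [96.985, 78.391, 59.6, 45, 20.217]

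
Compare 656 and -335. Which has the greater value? 656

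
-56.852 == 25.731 False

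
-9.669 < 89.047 True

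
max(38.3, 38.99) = 38.99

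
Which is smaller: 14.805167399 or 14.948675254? 14.805167399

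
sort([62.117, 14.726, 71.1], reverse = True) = [71.1, 62.117, 14.726]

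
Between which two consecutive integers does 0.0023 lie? 0 and 1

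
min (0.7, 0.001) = 0.001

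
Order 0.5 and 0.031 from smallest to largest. 0.031, 0.5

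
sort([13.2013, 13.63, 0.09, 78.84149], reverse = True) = [78.84149, 13.63, 13.2013, 0.09]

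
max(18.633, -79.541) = 18.633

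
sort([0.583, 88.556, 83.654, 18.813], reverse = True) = [88.556, 83.654, 18.813, 0.583]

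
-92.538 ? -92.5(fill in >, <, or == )<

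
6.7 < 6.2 False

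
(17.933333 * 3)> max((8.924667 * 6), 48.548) True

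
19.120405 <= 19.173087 True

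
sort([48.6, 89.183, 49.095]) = [48.6, 49.095, 89.183]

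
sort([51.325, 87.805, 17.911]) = [17.911, 51.325, 87.805]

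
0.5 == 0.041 False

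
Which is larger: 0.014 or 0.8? 0.8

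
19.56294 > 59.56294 False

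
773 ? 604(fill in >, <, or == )>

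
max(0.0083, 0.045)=0.045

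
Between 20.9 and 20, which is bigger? 20.9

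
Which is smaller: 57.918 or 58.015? 57.918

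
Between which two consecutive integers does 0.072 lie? 0 and 1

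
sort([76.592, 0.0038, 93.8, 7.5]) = [0.0038, 7.5, 76.592, 93.8]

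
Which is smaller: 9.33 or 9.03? 9.03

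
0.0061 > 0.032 False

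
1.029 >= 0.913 True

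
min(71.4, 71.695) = 71.4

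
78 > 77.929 True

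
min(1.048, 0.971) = 0.971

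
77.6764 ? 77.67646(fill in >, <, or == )<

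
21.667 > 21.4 True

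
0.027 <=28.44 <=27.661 False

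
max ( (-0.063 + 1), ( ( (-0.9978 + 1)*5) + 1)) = 1.011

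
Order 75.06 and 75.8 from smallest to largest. 75.06, 75.8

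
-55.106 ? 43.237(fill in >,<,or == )<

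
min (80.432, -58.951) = -58.951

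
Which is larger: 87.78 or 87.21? 87.78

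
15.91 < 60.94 True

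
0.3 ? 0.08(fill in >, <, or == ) >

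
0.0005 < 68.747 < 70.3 True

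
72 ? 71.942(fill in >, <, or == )>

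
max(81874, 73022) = 81874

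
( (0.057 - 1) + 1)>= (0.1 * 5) False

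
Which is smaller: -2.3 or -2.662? -2.662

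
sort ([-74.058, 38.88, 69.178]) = [-74.058, 38.88, 69.178]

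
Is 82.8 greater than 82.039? Yes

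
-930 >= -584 False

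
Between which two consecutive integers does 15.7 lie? 15 and 16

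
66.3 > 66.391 False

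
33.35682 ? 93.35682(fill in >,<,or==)<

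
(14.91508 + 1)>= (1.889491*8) True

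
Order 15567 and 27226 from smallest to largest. 15567, 27226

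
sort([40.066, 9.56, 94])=[9.56, 40.066, 94]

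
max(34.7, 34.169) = 34.7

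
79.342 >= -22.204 True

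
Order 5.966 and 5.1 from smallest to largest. 5.1, 5.966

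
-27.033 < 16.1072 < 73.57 True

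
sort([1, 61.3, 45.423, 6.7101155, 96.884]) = [1, 6.7101155, 45.423, 61.3, 96.884]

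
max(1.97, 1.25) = 1.97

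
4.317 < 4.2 False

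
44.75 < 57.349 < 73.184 True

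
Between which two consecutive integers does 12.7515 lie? 12 and 13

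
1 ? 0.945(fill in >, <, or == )>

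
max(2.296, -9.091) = 2.296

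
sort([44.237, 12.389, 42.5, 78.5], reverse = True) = [78.5, 44.237, 42.5, 12.389]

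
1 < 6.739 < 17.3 True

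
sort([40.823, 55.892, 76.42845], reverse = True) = [76.42845, 55.892, 40.823]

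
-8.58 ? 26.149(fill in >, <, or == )<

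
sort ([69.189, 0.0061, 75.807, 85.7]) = [0.0061, 69.189, 75.807, 85.7]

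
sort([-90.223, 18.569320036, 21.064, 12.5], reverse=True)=[21.064, 18.569320036, 12.5, -90.223]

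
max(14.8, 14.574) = 14.8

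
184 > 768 False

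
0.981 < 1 True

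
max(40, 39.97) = 40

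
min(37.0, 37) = 37.0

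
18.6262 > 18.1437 True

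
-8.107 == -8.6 False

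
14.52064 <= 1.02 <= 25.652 False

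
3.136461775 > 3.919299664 False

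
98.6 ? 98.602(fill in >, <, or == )<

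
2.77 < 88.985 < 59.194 False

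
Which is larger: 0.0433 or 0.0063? 0.0433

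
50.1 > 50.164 False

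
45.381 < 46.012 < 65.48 True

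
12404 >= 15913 False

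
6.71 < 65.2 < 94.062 True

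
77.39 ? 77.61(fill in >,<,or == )<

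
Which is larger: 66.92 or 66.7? 66.92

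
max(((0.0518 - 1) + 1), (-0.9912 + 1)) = 0.0518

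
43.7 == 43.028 False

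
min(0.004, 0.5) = 0.004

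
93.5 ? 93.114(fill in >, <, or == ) >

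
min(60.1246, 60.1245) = 60.1245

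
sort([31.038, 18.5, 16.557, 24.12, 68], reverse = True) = [68, 31.038, 24.12, 18.5, 16.557]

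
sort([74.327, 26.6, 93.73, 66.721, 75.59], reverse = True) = [93.73, 75.59, 74.327, 66.721, 26.6]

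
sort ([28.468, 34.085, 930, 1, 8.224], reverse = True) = [930, 34.085, 28.468, 8.224, 1]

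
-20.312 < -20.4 False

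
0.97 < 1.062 True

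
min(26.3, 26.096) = 26.096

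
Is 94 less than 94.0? No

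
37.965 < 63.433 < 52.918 False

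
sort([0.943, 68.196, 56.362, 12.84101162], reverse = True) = [68.196, 56.362, 12.84101162, 0.943]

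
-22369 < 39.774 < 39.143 False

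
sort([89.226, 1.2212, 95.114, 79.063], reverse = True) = [95.114, 89.226, 79.063, 1.2212]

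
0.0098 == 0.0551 False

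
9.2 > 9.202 False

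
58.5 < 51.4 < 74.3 False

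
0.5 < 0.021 False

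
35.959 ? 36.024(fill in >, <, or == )<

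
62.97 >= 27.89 True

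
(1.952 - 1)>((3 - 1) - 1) False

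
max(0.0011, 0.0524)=0.0524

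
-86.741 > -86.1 False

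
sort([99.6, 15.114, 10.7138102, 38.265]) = [10.7138102, 15.114, 38.265, 99.6]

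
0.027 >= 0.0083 True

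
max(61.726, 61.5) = 61.726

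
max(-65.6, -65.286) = -65.286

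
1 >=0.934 True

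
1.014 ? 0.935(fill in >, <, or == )>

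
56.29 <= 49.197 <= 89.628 False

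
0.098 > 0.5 False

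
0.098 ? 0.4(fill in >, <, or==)<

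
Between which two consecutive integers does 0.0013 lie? 0 and 1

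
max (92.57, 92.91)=92.91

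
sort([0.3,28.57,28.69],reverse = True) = [28.69,28.57,0.3]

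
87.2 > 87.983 False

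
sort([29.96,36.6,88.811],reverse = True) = [88.811,36.6,29.96]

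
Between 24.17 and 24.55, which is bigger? 24.55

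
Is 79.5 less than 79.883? Yes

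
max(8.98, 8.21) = 8.98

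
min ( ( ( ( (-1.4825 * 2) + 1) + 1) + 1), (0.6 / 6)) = 0.035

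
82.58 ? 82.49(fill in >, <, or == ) >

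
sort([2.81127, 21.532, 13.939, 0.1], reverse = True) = [21.532, 13.939, 2.81127, 0.1]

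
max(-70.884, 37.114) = 37.114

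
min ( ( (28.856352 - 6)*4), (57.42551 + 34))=91.425408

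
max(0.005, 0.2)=0.2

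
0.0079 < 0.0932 True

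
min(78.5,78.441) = 78.441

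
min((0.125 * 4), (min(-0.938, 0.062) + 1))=0.062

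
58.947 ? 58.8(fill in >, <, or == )>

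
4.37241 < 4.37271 True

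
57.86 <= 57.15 False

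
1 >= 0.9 True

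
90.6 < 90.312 False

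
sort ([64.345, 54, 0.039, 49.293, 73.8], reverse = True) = [73.8, 64.345, 54, 49.293, 0.039]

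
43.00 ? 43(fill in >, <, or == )==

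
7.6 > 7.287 True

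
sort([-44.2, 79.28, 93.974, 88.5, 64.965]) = [-44.2, 64.965, 79.28, 88.5, 93.974]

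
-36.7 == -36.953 False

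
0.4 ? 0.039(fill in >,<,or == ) >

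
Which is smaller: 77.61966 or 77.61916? 77.61916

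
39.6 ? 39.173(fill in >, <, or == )>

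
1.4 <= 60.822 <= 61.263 True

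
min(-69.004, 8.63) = -69.004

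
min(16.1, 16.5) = 16.1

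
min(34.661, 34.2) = 34.2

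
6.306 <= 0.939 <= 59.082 False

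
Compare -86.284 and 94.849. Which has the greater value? 94.849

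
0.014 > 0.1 False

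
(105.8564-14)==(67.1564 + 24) False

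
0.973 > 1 False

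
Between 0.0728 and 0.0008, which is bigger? 0.0728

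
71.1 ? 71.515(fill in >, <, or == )<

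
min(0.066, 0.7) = 0.066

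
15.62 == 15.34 False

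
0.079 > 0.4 False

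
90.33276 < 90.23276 False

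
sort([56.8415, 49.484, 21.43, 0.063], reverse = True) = [56.8415, 49.484, 21.43, 0.063]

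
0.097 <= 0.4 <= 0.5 True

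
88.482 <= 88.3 False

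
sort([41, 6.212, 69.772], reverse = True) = [69.772, 41, 6.212]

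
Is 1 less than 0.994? No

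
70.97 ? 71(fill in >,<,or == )<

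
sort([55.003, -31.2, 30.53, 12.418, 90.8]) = [-31.2, 12.418, 30.53, 55.003, 90.8]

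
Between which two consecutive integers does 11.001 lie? 11 and 12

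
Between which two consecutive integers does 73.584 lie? 73 and 74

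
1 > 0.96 True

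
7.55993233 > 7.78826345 False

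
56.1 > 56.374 False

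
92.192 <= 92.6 True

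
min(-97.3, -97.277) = -97.3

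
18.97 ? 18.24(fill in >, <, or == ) >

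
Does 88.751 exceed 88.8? No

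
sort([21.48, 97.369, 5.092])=[5.092, 21.48, 97.369]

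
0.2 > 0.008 True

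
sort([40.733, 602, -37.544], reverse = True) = [602, 40.733, -37.544]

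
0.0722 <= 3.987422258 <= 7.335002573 True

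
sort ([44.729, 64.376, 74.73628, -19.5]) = [-19.5, 44.729, 64.376, 74.73628]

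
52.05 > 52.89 False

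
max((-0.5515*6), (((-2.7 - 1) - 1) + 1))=-3.309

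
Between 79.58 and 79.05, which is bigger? 79.58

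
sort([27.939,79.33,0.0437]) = [0.0437,27.939,79.33]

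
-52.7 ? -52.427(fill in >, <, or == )<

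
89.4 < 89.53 True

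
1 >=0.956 True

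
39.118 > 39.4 False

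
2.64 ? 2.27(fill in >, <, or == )>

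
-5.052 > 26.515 False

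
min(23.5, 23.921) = 23.5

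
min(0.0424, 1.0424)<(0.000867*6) False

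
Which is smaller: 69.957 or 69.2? 69.2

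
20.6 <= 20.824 True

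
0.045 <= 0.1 True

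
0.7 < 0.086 False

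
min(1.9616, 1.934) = 1.934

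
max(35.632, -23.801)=35.632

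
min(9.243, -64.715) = -64.715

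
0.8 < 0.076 False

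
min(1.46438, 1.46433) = 1.46433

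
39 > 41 False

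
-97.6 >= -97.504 False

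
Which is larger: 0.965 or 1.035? 1.035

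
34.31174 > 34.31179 False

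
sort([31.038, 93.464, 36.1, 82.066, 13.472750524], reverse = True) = [93.464, 82.066, 36.1, 31.038, 13.472750524]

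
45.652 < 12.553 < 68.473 False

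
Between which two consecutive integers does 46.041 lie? 46 and 47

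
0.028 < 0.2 True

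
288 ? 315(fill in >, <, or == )<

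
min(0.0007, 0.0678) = 0.0007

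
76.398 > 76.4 False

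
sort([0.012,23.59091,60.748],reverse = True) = [60.748,23.59091,0.012]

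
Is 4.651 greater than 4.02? Yes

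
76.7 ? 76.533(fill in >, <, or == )>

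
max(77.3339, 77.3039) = 77.3339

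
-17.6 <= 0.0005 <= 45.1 True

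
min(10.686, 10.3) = 10.3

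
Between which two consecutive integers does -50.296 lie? -51 and -50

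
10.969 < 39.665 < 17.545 False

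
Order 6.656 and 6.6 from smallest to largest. 6.6, 6.656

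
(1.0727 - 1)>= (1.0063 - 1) True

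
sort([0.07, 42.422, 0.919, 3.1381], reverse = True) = [42.422, 3.1381, 0.919, 0.07]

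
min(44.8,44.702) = 44.702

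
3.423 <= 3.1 False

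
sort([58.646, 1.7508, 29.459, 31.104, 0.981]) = [0.981, 1.7508, 29.459, 31.104, 58.646]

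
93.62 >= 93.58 True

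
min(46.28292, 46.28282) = 46.28282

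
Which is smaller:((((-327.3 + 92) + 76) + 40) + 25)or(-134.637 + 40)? (-134.637 + 40)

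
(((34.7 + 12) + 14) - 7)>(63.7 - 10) False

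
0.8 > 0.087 True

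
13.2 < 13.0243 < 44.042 False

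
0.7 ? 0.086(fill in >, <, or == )>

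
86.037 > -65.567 True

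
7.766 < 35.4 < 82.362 True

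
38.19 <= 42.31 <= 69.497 True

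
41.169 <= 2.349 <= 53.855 False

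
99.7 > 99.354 True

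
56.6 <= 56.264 False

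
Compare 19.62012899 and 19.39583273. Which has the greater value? 19.62012899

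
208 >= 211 False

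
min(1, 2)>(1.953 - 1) True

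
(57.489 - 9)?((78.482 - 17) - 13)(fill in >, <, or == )>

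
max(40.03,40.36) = 40.36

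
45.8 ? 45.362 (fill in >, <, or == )>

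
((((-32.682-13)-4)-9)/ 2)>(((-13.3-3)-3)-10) False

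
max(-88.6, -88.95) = -88.6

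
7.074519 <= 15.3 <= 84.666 True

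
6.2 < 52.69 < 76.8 True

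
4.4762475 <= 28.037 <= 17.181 False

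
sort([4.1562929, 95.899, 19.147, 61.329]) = [4.1562929, 19.147, 61.329, 95.899]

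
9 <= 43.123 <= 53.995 True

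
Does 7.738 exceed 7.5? Yes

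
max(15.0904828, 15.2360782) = 15.2360782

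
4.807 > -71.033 True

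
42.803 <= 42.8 False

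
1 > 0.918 True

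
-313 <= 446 True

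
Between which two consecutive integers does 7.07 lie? 7 and 8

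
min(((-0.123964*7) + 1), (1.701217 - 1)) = 0.132252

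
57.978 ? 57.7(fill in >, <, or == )>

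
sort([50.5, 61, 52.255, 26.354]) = [26.354, 50.5, 52.255, 61]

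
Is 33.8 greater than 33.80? No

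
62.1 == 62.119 False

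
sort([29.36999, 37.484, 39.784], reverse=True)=[39.784, 37.484, 29.36999]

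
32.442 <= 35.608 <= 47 True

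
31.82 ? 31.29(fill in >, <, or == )>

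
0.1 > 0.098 True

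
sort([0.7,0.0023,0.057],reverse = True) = [0.7,0.057,0.0023]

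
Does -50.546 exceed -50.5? No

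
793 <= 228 False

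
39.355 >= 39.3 True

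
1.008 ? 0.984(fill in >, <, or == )>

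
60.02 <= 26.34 False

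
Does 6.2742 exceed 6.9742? No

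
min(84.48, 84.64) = 84.48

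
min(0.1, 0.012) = 0.012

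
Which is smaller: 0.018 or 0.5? 0.018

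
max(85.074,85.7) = 85.7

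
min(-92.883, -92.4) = -92.883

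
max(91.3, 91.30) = 91.30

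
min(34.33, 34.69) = 34.33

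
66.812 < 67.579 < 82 True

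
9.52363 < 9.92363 True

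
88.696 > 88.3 True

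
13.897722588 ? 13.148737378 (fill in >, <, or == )>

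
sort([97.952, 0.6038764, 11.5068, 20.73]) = [0.6038764, 11.5068, 20.73, 97.952]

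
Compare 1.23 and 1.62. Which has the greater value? 1.62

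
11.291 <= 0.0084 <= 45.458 False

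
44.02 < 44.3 True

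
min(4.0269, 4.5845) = 4.0269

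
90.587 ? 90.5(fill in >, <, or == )>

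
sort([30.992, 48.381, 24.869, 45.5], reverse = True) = [48.381, 45.5, 30.992, 24.869]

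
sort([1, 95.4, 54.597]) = [1, 54.597, 95.4]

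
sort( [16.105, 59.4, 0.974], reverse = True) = [59.4, 16.105, 0.974]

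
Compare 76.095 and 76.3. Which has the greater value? 76.3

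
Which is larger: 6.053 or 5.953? 6.053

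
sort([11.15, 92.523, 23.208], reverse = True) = [92.523, 23.208, 11.15]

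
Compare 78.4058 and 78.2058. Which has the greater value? 78.4058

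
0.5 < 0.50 False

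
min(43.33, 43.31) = 43.31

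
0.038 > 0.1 False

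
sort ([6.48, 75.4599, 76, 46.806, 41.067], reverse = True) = [76, 75.4599, 46.806, 41.067, 6.48]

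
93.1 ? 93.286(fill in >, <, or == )<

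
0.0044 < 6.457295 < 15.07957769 True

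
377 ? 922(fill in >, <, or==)<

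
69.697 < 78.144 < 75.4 False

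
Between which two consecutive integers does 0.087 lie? 0 and 1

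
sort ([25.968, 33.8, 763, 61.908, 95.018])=[25.968, 33.8, 61.908, 95.018, 763]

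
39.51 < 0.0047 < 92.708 False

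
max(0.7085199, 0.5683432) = 0.7085199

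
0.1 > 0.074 True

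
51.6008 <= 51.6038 True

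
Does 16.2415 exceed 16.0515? Yes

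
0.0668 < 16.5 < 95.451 True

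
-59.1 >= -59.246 True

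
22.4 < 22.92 True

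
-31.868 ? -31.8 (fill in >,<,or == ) <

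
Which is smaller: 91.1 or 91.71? 91.1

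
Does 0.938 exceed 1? No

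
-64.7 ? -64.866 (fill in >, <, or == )>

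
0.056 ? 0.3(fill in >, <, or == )<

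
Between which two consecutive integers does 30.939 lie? 30 and 31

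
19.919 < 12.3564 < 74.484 False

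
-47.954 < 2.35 True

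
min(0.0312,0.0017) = 0.0017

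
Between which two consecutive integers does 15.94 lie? 15 and 16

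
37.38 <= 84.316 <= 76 False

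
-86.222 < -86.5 False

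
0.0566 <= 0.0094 False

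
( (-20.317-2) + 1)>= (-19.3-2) False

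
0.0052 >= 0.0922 False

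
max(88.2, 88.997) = 88.997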